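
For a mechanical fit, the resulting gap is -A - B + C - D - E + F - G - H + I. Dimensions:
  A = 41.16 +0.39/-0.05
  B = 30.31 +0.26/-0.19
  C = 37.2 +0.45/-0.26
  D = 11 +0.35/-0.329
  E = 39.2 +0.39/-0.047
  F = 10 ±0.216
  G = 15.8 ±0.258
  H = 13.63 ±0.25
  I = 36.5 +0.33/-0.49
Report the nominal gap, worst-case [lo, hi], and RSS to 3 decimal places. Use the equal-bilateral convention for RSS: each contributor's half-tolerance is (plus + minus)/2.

nominal=-67.400 wc=[-70.264,-65.280] rss=0.855

Stack each dimension's contribution:
  -A: nom -41.160 → Σnom=-41.160; wc +0.050/-0.390 → slack +0.050/-0.390; half-tol=0.220, Σhalf²=0.048400
  -B: nom -30.310 → Σnom=-71.470; wc +0.190/-0.260 → slack +0.240/-0.650; half-tol=0.225, Σhalf²=0.099025
  +C: nom +37.200 → Σnom=-34.270; wc +0.450/-0.260 → slack +0.690/-0.910; half-tol=0.355, Σhalf²=0.225050
  -D: nom -11.000 → Σnom=-45.270; wc +0.329/-0.350 → slack +1.019/-1.260; half-tol=0.340, Σhalf²=0.340310
  -E: nom -39.200 → Σnom=-84.470; wc +0.047/-0.390 → slack +1.066/-1.650; half-tol=0.218, Σhalf²=0.388053
  +F: nom +10.000 → Σnom=-74.470; wc +0.216/-0.216 → slack +1.282/-1.866; half-tol=0.216, Σhalf²=0.434708
  -G: nom -15.800 → Σnom=-90.270; wc +0.258/-0.258 → slack +1.540/-2.124; half-tol=0.258, Σhalf²=0.501273
  -H: nom -13.630 → Σnom=-103.900; wc +0.250/-0.250 → slack +1.790/-2.374; half-tol=0.250, Σhalf²=0.563773
  +I: nom +36.500 → Σnom=-67.400; wc +0.330/-0.490 → slack +2.120/-2.864; half-tol=0.410, Σhalf²=0.731873
Nominal = -67.400. Worst-case = [-67.400 - 2.864, -67.400 + 2.120] = [-70.264, -65.280]. RSS = √0.731873 = 0.855.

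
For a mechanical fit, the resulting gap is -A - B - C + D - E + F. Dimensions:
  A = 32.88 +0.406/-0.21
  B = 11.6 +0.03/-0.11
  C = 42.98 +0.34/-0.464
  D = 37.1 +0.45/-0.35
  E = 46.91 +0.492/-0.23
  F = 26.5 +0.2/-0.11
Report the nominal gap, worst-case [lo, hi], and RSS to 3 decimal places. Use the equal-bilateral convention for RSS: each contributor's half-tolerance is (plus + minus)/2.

nominal=-70.770 wc=[-72.498,-69.106] rss=0.759

Stack each dimension's contribution:
  -A: nom -32.880 → Σnom=-32.880; wc +0.210/-0.406 → slack +0.210/-0.406; half-tol=0.308, Σhalf²=0.094864
  -B: nom -11.600 → Σnom=-44.480; wc +0.110/-0.030 → slack +0.320/-0.436; half-tol=0.070, Σhalf²=0.099764
  -C: nom -42.980 → Σnom=-87.460; wc +0.464/-0.340 → slack +0.784/-0.776; half-tol=0.402, Σhalf²=0.261368
  +D: nom +37.100 → Σnom=-50.360; wc +0.450/-0.350 → slack +1.234/-1.126; half-tol=0.400, Σhalf²=0.421368
  -E: nom -46.910 → Σnom=-97.270; wc +0.230/-0.492 → slack +1.464/-1.618; half-tol=0.361, Σhalf²=0.551689
  +F: nom +26.500 → Σnom=-70.770; wc +0.200/-0.110 → slack +1.664/-1.728; half-tol=0.155, Σhalf²=0.575714
Nominal = -70.770. Worst-case = [-70.770 - 1.728, -70.770 + 1.664] = [-72.498, -69.106]. RSS = √0.575714 = 0.759.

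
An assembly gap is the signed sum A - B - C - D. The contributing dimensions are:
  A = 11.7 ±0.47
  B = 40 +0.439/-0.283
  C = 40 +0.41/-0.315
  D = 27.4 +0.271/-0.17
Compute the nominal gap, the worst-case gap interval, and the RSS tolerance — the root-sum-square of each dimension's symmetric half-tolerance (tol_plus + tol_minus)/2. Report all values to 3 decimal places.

nominal=-95.700 wc=[-97.290,-94.462] rss=0.729

Stack each dimension's contribution:
  +A: nom +11.700 → Σnom=11.700; wc +0.470/-0.470 → slack +0.470/-0.470; half-tol=0.470, Σhalf²=0.220900
  -B: nom -40.000 → Σnom=-28.300; wc +0.283/-0.439 → slack +0.753/-0.909; half-tol=0.361, Σhalf²=0.351221
  -C: nom -40.000 → Σnom=-68.300; wc +0.315/-0.410 → slack +1.068/-1.319; half-tol=0.362, Σhalf²=0.482627
  -D: nom -27.400 → Σnom=-95.700; wc +0.170/-0.271 → slack +1.238/-1.590; half-tol=0.221, Σhalf²=0.531247
Nominal = -95.700. Worst-case = [-95.700 - 1.590, -95.700 + 1.238] = [-97.290, -94.462]. RSS = √0.531247 = 0.729.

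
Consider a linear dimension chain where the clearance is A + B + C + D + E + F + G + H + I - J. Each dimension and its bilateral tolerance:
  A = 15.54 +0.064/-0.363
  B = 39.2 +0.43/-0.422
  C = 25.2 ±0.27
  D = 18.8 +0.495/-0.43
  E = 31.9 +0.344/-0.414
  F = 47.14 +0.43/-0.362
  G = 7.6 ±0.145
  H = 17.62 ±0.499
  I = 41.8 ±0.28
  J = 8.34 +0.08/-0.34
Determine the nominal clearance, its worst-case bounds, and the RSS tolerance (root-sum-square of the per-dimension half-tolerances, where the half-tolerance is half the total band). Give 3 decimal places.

nominal=236.460 wc=[233.195,239.757] rss=1.099

Stack each dimension's contribution:
  +A: nom +15.540 → Σnom=15.540; wc +0.064/-0.363 → slack +0.064/-0.363; half-tol=0.213, Σhalf²=0.045582
  +B: nom +39.200 → Σnom=54.740; wc +0.430/-0.422 → slack +0.494/-0.785; half-tol=0.426, Σhalf²=0.227058
  +C: nom +25.200 → Σnom=79.940; wc +0.270/-0.270 → slack +0.764/-1.055; half-tol=0.270, Σhalf²=0.299958
  +D: nom +18.800 → Σnom=98.740; wc +0.495/-0.430 → slack +1.259/-1.485; half-tol=0.463, Σhalf²=0.513864
  +E: nom +31.900 → Σnom=130.640; wc +0.344/-0.414 → slack +1.603/-1.899; half-tol=0.379, Σhalf²=0.657505
  +F: nom +47.140 → Σnom=177.780; wc +0.430/-0.362 → slack +2.033/-2.261; half-tol=0.396, Σhalf²=0.814321
  +G: nom +7.600 → Σnom=185.380; wc +0.145/-0.145 → slack +2.178/-2.406; half-tol=0.145, Σhalf²=0.835346
  +H: nom +17.620 → Σnom=203.000; wc +0.499/-0.499 → slack +2.677/-2.905; half-tol=0.499, Σhalf²=1.084347
  +I: nom +41.800 → Σnom=244.800; wc +0.280/-0.280 → slack +2.957/-3.185; half-tol=0.280, Σhalf²=1.162747
  -J: nom -8.340 → Σnom=236.460; wc +0.340/-0.080 → slack +3.297/-3.265; half-tol=0.210, Σhalf²=1.206847
Nominal = 236.460. Worst-case = [236.460 - 3.265, 236.460 + 3.297] = [233.195, 239.757]. RSS = √1.206847 = 1.099.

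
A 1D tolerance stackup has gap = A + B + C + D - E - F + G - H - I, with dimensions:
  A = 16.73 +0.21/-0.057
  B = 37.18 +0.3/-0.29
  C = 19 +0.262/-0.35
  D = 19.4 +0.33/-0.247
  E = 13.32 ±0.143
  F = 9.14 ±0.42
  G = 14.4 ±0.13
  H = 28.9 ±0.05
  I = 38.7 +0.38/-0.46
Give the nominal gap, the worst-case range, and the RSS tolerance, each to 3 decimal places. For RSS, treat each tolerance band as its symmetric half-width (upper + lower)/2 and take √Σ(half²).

Stack each dimension's contribution:
  +A: nom +16.730 → Σnom=16.730; wc +0.210/-0.057 → slack +0.210/-0.057; half-tol=0.134, Σhalf²=0.017822
  +B: nom +37.180 → Σnom=53.910; wc +0.300/-0.290 → slack +0.510/-0.347; half-tol=0.295, Σhalf²=0.104847
  +C: nom +19.000 → Σnom=72.910; wc +0.262/-0.350 → slack +0.772/-0.697; half-tol=0.306, Σhalf²=0.198483
  +D: nom +19.400 → Σnom=92.310; wc +0.330/-0.247 → slack +1.102/-0.944; half-tol=0.288, Σhalf²=0.281716
  -E: nom -13.320 → Σnom=78.990; wc +0.143/-0.143 → slack +1.245/-1.087; half-tol=0.143, Σhalf²=0.302165
  -F: nom -9.140 → Σnom=69.850; wc +0.420/-0.420 → slack +1.665/-1.507; half-tol=0.420, Σhalf²=0.478564
  +G: nom +14.400 → Σnom=84.250; wc +0.130/-0.130 → slack +1.795/-1.637; half-tol=0.130, Σhalf²=0.495464
  -H: nom -28.900 → Σnom=55.350; wc +0.050/-0.050 → slack +1.845/-1.687; half-tol=0.050, Σhalf²=0.497964
  -I: nom -38.700 → Σnom=16.650; wc +0.460/-0.380 → slack +2.305/-2.067; half-tol=0.420, Σhalf²=0.674365
Nominal = 16.650. Worst-case = [16.650 - 2.067, 16.650 + 2.305] = [14.583, 18.955]. RSS = √0.674365 = 0.821.

nominal=16.650 wc=[14.583,18.955] rss=0.821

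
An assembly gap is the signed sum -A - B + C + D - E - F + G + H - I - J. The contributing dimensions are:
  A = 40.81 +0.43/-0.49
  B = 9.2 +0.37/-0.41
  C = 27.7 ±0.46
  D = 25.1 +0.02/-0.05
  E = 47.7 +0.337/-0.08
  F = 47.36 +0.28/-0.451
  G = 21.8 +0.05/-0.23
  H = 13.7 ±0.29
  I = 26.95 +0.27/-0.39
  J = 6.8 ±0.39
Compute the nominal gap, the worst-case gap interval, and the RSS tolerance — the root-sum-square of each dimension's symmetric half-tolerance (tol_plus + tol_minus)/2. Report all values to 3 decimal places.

nominal=-90.520 wc=[-93.627,-87.489] rss=1.057

Stack each dimension's contribution:
  -A: nom -40.810 → Σnom=-40.810; wc +0.490/-0.430 → slack +0.490/-0.430; half-tol=0.460, Σhalf²=0.211600
  -B: nom -9.200 → Σnom=-50.010; wc +0.410/-0.370 → slack +0.900/-0.800; half-tol=0.390, Σhalf²=0.363700
  +C: nom +27.700 → Σnom=-22.310; wc +0.460/-0.460 → slack +1.360/-1.260; half-tol=0.460, Σhalf²=0.575300
  +D: nom +25.100 → Σnom=2.790; wc +0.020/-0.050 → slack +1.380/-1.310; half-tol=0.035, Σhalf²=0.576525
  -E: nom -47.700 → Σnom=-44.910; wc +0.080/-0.337 → slack +1.460/-1.647; half-tol=0.209, Σhalf²=0.619997
  -F: nom -47.360 → Σnom=-92.270; wc +0.451/-0.280 → slack +1.911/-1.927; half-tol=0.366, Σhalf²=0.753587
  +G: nom +21.800 → Σnom=-70.470; wc +0.050/-0.230 → slack +1.961/-2.157; half-tol=0.140, Σhalf²=0.773187
  +H: nom +13.700 → Σnom=-56.770; wc +0.290/-0.290 → slack +2.251/-2.447; half-tol=0.290, Σhalf²=0.857287
  -I: nom -26.950 → Σnom=-83.720; wc +0.390/-0.270 → slack +2.641/-2.717; half-tol=0.330, Σhalf²=0.966187
  -J: nom -6.800 → Σnom=-90.520; wc +0.390/-0.390 → slack +3.031/-3.107; half-tol=0.390, Σhalf²=1.118287
Nominal = -90.520. Worst-case = [-90.520 - 3.107, -90.520 + 3.031] = [-93.627, -87.489]. RSS = √1.118287 = 1.057.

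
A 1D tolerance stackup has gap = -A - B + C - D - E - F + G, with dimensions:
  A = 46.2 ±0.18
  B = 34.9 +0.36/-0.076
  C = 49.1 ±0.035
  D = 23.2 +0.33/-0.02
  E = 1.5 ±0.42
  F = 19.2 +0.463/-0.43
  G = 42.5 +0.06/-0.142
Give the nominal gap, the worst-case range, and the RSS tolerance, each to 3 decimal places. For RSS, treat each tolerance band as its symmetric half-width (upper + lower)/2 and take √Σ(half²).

Stack each dimension's contribution:
  -A: nom -46.200 → Σnom=-46.200; wc +0.180/-0.180 → slack +0.180/-0.180; half-tol=0.180, Σhalf²=0.032400
  -B: nom -34.900 → Σnom=-81.100; wc +0.076/-0.360 → slack +0.256/-0.540; half-tol=0.218, Σhalf²=0.079924
  +C: nom +49.100 → Σnom=-32.000; wc +0.035/-0.035 → slack +0.291/-0.575; half-tol=0.035, Σhalf²=0.081149
  -D: nom -23.200 → Σnom=-55.200; wc +0.020/-0.330 → slack +0.311/-0.905; half-tol=0.175, Σhalf²=0.111774
  -E: nom -1.500 → Σnom=-56.700; wc +0.420/-0.420 → slack +0.731/-1.325; half-tol=0.420, Σhalf²=0.288174
  -F: nom -19.200 → Σnom=-75.900; wc +0.430/-0.463 → slack +1.161/-1.788; half-tol=0.447, Σhalf²=0.487536
  +G: nom +42.500 → Σnom=-33.400; wc +0.060/-0.142 → slack +1.221/-1.930; half-tol=0.101, Σhalf²=0.497737
Nominal = -33.400. Worst-case = [-33.400 - 1.930, -33.400 + 1.221] = [-35.330, -32.179]. RSS = √0.497737 = 0.706.

nominal=-33.400 wc=[-35.330,-32.179] rss=0.706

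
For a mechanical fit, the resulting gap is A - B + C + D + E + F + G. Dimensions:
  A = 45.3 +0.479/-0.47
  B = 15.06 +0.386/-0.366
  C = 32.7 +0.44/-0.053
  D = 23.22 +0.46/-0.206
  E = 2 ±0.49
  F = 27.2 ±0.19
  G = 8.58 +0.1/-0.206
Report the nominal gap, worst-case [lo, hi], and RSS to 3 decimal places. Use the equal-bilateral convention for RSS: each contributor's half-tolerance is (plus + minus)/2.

Stack each dimension's contribution:
  +A: nom +45.300 → Σnom=45.300; wc +0.479/-0.470 → slack +0.479/-0.470; half-tol=0.474, Σhalf²=0.225150
  -B: nom -15.060 → Σnom=30.240; wc +0.366/-0.386 → slack +0.845/-0.856; half-tol=0.376, Σhalf²=0.366526
  +C: nom +32.700 → Σnom=62.940; wc +0.440/-0.053 → slack +1.285/-0.909; half-tol=0.246, Σhalf²=0.427288
  +D: nom +23.220 → Σnom=86.160; wc +0.460/-0.206 → slack +1.745/-1.115; half-tol=0.333, Σhalf²=0.538177
  +E: nom +2.000 → Σnom=88.160; wc +0.490/-0.490 → slack +2.235/-1.605; half-tol=0.490, Σhalf²=0.778277
  +F: nom +27.200 → Σnom=115.360; wc +0.190/-0.190 → slack +2.425/-1.795; half-tol=0.190, Σhalf²=0.814377
  +G: nom +8.580 → Σnom=123.940; wc +0.100/-0.206 → slack +2.525/-2.001; half-tol=0.153, Σhalf²=0.837786
Nominal = 123.940. Worst-case = [123.940 - 2.001, 123.940 + 2.525] = [121.939, 126.465]. RSS = √0.837786 = 0.915.

nominal=123.940 wc=[121.939,126.465] rss=0.915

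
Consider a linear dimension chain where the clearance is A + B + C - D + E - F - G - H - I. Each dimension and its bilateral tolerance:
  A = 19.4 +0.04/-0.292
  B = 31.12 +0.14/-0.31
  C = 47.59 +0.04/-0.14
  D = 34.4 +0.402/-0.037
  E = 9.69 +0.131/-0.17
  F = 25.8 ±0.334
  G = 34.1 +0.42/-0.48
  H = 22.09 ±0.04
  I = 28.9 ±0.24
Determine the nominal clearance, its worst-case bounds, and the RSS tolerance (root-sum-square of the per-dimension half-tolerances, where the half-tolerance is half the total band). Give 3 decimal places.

nominal=-37.490 wc=[-39.838,-36.008] rss=0.728

Stack each dimension's contribution:
  +A: nom +19.400 → Σnom=19.400; wc +0.040/-0.292 → slack +0.040/-0.292; half-tol=0.166, Σhalf²=0.027556
  +B: nom +31.120 → Σnom=50.520; wc +0.140/-0.310 → slack +0.180/-0.602; half-tol=0.225, Σhalf²=0.078181
  +C: nom +47.590 → Σnom=98.110; wc +0.040/-0.140 → slack +0.220/-0.742; half-tol=0.090, Σhalf²=0.086281
  -D: nom -34.400 → Σnom=63.710; wc +0.037/-0.402 → slack +0.257/-1.144; half-tol=0.220, Σhalf²=0.134461
  +E: nom +9.690 → Σnom=73.400; wc +0.131/-0.170 → slack +0.388/-1.314; half-tol=0.151, Σhalf²=0.157112
  -F: nom -25.800 → Σnom=47.600; wc +0.334/-0.334 → slack +0.722/-1.648; half-tol=0.334, Σhalf²=0.268668
  -G: nom -34.100 → Σnom=13.500; wc +0.480/-0.420 → slack +1.202/-2.068; half-tol=0.450, Σhalf²=0.471168
  -H: nom -22.090 → Σnom=-8.590; wc +0.040/-0.040 → slack +1.242/-2.108; half-tol=0.040, Σhalf²=0.472768
  -I: nom -28.900 → Σnom=-37.490; wc +0.240/-0.240 → slack +1.482/-2.348; half-tol=0.240, Σhalf²=0.530367
Nominal = -37.490. Worst-case = [-37.490 - 2.348, -37.490 + 1.482] = [-39.838, -36.008]. RSS = √0.530367 = 0.728.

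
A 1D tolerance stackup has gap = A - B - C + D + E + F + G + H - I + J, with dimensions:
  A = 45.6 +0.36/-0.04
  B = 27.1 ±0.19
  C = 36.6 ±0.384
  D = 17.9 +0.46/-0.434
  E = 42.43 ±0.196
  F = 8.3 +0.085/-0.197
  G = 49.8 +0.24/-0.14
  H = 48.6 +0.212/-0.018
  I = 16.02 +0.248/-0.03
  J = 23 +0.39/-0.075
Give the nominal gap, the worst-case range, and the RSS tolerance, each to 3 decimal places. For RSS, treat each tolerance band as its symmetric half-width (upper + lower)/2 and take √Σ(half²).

nominal=155.910 wc=[153.988,158.457] rss=0.777

Stack each dimension's contribution:
  +A: nom +45.600 → Σnom=45.600; wc +0.360/-0.040 → slack +0.360/-0.040; half-tol=0.200, Σhalf²=0.040000
  -B: nom -27.100 → Σnom=18.500; wc +0.190/-0.190 → slack +0.550/-0.230; half-tol=0.190, Σhalf²=0.076100
  -C: nom -36.600 → Σnom=-18.100; wc +0.384/-0.384 → slack +0.934/-0.614; half-tol=0.384, Σhalf²=0.223556
  +D: nom +17.900 → Σnom=-0.200; wc +0.460/-0.434 → slack +1.394/-1.048; half-tol=0.447, Σhalf²=0.423365
  +E: nom +42.430 → Σnom=42.230; wc +0.196/-0.196 → slack +1.590/-1.244; half-tol=0.196, Σhalf²=0.461781
  +F: nom +8.300 → Σnom=50.530; wc +0.085/-0.197 → slack +1.675/-1.441; half-tol=0.141, Σhalf²=0.481662
  +G: nom +49.800 → Σnom=100.330; wc +0.240/-0.140 → slack +1.915/-1.581; half-tol=0.190, Σhalf²=0.517762
  +H: nom +48.600 → Σnom=148.930; wc +0.212/-0.018 → slack +2.127/-1.599; half-tol=0.115, Σhalf²=0.530987
  -I: nom -16.020 → Σnom=132.910; wc +0.030/-0.248 → slack +2.157/-1.847; half-tol=0.139, Σhalf²=0.550308
  +J: nom +23.000 → Σnom=155.910; wc +0.390/-0.075 → slack +2.547/-1.922; half-tol=0.233, Σhalf²=0.604364
Nominal = 155.910. Worst-case = [155.910 - 1.922, 155.910 + 2.547] = [153.988, 158.457]. RSS = √0.604364 = 0.777.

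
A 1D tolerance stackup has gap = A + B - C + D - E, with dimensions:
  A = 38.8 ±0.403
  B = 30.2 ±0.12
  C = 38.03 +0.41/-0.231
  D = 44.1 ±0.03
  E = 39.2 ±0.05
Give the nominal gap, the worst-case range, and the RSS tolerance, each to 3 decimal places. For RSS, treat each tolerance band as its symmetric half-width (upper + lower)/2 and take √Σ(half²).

Stack each dimension's contribution:
  +A: nom +38.800 → Σnom=38.800; wc +0.403/-0.403 → slack +0.403/-0.403; half-tol=0.403, Σhalf²=0.162409
  +B: nom +30.200 → Σnom=69.000; wc +0.120/-0.120 → slack +0.523/-0.523; half-tol=0.120, Σhalf²=0.176809
  -C: nom -38.030 → Σnom=30.970; wc +0.231/-0.410 → slack +0.754/-0.933; half-tol=0.321, Σhalf²=0.279529
  +D: nom +44.100 → Σnom=75.070; wc +0.030/-0.030 → slack +0.784/-0.963; half-tol=0.030, Σhalf²=0.280429
  -E: nom -39.200 → Σnom=35.870; wc +0.050/-0.050 → slack +0.834/-1.013; half-tol=0.050, Σhalf²=0.282929
Nominal = 35.870. Worst-case = [35.870 - 1.013, 35.870 + 0.834] = [34.857, 36.704]. RSS = √0.282929 = 0.532.

nominal=35.870 wc=[34.857,36.704] rss=0.532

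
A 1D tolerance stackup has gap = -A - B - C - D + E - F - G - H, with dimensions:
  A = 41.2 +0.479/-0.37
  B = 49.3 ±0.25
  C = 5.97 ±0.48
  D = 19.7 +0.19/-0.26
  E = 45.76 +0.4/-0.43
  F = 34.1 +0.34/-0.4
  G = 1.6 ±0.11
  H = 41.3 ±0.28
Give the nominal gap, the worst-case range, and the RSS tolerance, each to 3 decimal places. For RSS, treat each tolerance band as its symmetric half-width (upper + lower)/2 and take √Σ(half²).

nominal=-147.410 wc=[-149.969,-144.860] rss=0.961

Stack each dimension's contribution:
  -A: nom -41.200 → Σnom=-41.200; wc +0.370/-0.479 → slack +0.370/-0.479; half-tol=0.424, Σhalf²=0.180200
  -B: nom -49.300 → Σnom=-90.500; wc +0.250/-0.250 → slack +0.620/-0.729; half-tol=0.250, Σhalf²=0.242700
  -C: nom -5.970 → Σnom=-96.470; wc +0.480/-0.480 → slack +1.100/-1.209; half-tol=0.480, Σhalf²=0.473100
  -D: nom -19.700 → Σnom=-116.170; wc +0.260/-0.190 → slack +1.360/-1.399; half-tol=0.225, Σhalf²=0.523725
  +E: nom +45.760 → Σnom=-70.410; wc +0.400/-0.430 → slack +1.760/-1.829; half-tol=0.415, Σhalf²=0.695950
  -F: nom -34.100 → Σnom=-104.510; wc +0.400/-0.340 → slack +2.160/-2.169; half-tol=0.370, Σhalf²=0.832850
  -G: nom -1.600 → Σnom=-106.110; wc +0.110/-0.110 → slack +2.270/-2.279; half-tol=0.110, Σhalf²=0.844950
  -H: nom -41.300 → Σnom=-147.410; wc +0.280/-0.280 → slack +2.550/-2.559; half-tol=0.280, Σhalf²=0.923350
Nominal = -147.410. Worst-case = [-147.410 - 2.559, -147.410 + 2.550] = [-149.969, -144.860]. RSS = √0.923350 = 0.961.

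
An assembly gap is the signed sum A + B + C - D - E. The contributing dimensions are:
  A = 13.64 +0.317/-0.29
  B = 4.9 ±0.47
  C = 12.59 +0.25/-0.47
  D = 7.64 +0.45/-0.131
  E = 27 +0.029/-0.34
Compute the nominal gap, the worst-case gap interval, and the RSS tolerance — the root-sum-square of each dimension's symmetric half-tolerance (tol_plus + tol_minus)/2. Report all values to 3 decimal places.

nominal=-3.510 wc=[-5.219,-2.002] rss=0.749

Stack each dimension's contribution:
  +A: nom +13.640 → Σnom=13.640; wc +0.317/-0.290 → slack +0.317/-0.290; half-tol=0.303, Σhalf²=0.092112
  +B: nom +4.900 → Σnom=18.540; wc +0.470/-0.470 → slack +0.787/-0.760; half-tol=0.470, Σhalf²=0.313012
  +C: nom +12.590 → Σnom=31.130; wc +0.250/-0.470 → slack +1.037/-1.230; half-tol=0.360, Σhalf²=0.442612
  -D: nom -7.640 → Σnom=23.490; wc +0.131/-0.450 → slack +1.168/-1.680; half-tol=0.290, Σhalf²=0.527002
  -E: nom -27.000 → Σnom=-3.510; wc +0.340/-0.029 → slack +1.508/-1.709; half-tol=0.185, Σhalf²=0.561043
Nominal = -3.510. Worst-case = [-3.510 - 1.709, -3.510 + 1.508] = [-5.219, -2.002]. RSS = √0.561043 = 0.749.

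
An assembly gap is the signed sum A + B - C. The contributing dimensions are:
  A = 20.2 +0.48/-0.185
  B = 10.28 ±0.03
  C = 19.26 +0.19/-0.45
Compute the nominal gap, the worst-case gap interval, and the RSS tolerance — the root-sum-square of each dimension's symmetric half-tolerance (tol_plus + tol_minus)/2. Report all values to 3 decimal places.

nominal=11.220 wc=[10.815,12.180] rss=0.462

Stack each dimension's contribution:
  +A: nom +20.200 → Σnom=20.200; wc +0.480/-0.185 → slack +0.480/-0.185; half-tol=0.333, Σhalf²=0.110556
  +B: nom +10.280 → Σnom=30.480; wc +0.030/-0.030 → slack +0.510/-0.215; half-tol=0.030, Σhalf²=0.111456
  -C: nom -19.260 → Σnom=11.220; wc +0.450/-0.190 → slack +0.960/-0.405; half-tol=0.320, Σhalf²=0.213856
Nominal = 11.220. Worst-case = [11.220 - 0.405, 11.220 + 0.960] = [10.815, 12.180]. RSS = √0.213856 = 0.462.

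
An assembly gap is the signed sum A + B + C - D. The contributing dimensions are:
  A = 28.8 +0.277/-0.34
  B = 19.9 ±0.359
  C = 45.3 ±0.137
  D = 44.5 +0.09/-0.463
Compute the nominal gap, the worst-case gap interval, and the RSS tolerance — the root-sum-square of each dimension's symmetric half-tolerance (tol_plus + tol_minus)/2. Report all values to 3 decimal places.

Stack each dimension's contribution:
  +A: nom +28.800 → Σnom=28.800; wc +0.277/-0.340 → slack +0.277/-0.340; half-tol=0.308, Σhalf²=0.095172
  +B: nom +19.900 → Σnom=48.700; wc +0.359/-0.359 → slack +0.636/-0.699; half-tol=0.359, Σhalf²=0.224053
  +C: nom +45.300 → Σnom=94.000; wc +0.137/-0.137 → slack +0.773/-0.836; half-tol=0.137, Σhalf²=0.242822
  -D: nom -44.500 → Σnom=49.500; wc +0.463/-0.090 → slack +1.236/-0.926; half-tol=0.277, Σhalf²=0.319275
Nominal = 49.500. Worst-case = [49.500 - 0.926, 49.500 + 1.236] = [48.574, 50.736]. RSS = √0.319275 = 0.565.

nominal=49.500 wc=[48.574,50.736] rss=0.565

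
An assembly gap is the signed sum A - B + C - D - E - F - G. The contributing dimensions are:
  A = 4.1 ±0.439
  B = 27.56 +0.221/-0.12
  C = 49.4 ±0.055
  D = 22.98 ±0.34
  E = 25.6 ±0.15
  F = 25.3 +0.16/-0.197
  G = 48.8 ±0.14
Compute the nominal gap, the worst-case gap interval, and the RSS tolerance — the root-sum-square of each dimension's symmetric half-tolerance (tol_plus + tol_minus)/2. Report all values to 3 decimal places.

Stack each dimension's contribution:
  +A: nom +4.100 → Σnom=4.100; wc +0.439/-0.439 → slack +0.439/-0.439; half-tol=0.439, Σhalf²=0.192721
  -B: nom -27.560 → Σnom=-23.460; wc +0.120/-0.221 → slack +0.559/-0.660; half-tol=0.170, Σhalf²=0.221791
  +C: nom +49.400 → Σnom=25.940; wc +0.055/-0.055 → slack +0.614/-0.715; half-tol=0.055, Σhalf²=0.224816
  -D: nom -22.980 → Σnom=2.960; wc +0.340/-0.340 → slack +0.954/-1.055; half-tol=0.340, Σhalf²=0.340416
  -E: nom -25.600 → Σnom=-22.640; wc +0.150/-0.150 → slack +1.104/-1.205; half-tol=0.150, Σhalf²=0.362916
  -F: nom -25.300 → Σnom=-47.940; wc +0.197/-0.160 → slack +1.301/-1.365; half-tol=0.178, Σhalf²=0.394779
  -G: nom -48.800 → Σnom=-96.740; wc +0.140/-0.140 → slack +1.441/-1.505; half-tol=0.140, Σhalf²=0.414379
Nominal = -96.740. Worst-case = [-96.740 - 1.505, -96.740 + 1.441] = [-98.245, -95.299]. RSS = √0.414379 = 0.644.

nominal=-96.740 wc=[-98.245,-95.299] rss=0.644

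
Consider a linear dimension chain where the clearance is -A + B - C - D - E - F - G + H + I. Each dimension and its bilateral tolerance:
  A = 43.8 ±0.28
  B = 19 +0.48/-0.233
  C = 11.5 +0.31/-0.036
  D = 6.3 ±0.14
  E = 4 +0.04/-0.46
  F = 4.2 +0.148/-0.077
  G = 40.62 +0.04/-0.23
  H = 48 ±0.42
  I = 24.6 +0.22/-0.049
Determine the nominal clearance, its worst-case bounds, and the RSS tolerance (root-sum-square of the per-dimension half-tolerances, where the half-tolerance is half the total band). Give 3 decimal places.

nominal=-18.820 wc=[-20.480,-16.477] rss=0.737

Stack each dimension's contribution:
  -A: nom -43.800 → Σnom=-43.800; wc +0.280/-0.280 → slack +0.280/-0.280; half-tol=0.280, Σhalf²=0.078400
  +B: nom +19.000 → Σnom=-24.800; wc +0.480/-0.233 → slack +0.760/-0.513; half-tol=0.356, Σhalf²=0.205492
  -C: nom -11.500 → Σnom=-36.300; wc +0.036/-0.310 → slack +0.796/-0.823; half-tol=0.173, Σhalf²=0.235421
  -D: nom -6.300 → Σnom=-42.600; wc +0.140/-0.140 → slack +0.936/-0.963; half-tol=0.140, Σhalf²=0.255021
  -E: nom -4.000 → Σnom=-46.600; wc +0.460/-0.040 → slack +1.396/-1.003; half-tol=0.250, Σhalf²=0.317521
  -F: nom -4.200 → Σnom=-50.800; wc +0.077/-0.148 → slack +1.473/-1.151; half-tol=0.112, Σhalf²=0.330177
  -G: nom -40.620 → Σnom=-91.420; wc +0.230/-0.040 → slack +1.703/-1.191; half-tol=0.135, Σhalf²=0.348402
  +H: nom +48.000 → Σnom=-43.420; wc +0.420/-0.420 → slack +2.123/-1.611; half-tol=0.420, Σhalf²=0.524802
  +I: nom +24.600 → Σnom=-18.820; wc +0.220/-0.049 → slack +2.343/-1.660; half-tol=0.135, Σhalf²=0.542893
Nominal = -18.820. Worst-case = [-18.820 - 1.660, -18.820 + 2.343] = [-20.480, -16.477]. RSS = √0.542893 = 0.737.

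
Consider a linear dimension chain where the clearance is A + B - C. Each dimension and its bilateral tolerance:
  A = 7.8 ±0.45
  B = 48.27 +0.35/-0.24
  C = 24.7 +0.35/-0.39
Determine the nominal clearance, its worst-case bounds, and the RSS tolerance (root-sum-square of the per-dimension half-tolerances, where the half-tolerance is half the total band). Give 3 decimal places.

nominal=31.370 wc=[30.330,32.560] rss=0.653

Stack each dimension's contribution:
  +A: nom +7.800 → Σnom=7.800; wc +0.450/-0.450 → slack +0.450/-0.450; half-tol=0.450, Σhalf²=0.202500
  +B: nom +48.270 → Σnom=56.070; wc +0.350/-0.240 → slack +0.800/-0.690; half-tol=0.295, Σhalf²=0.289525
  -C: nom -24.700 → Σnom=31.370; wc +0.390/-0.350 → slack +1.190/-1.040; half-tol=0.370, Σhalf²=0.426425
Nominal = 31.370. Worst-case = [31.370 - 1.040, 31.370 + 1.190] = [30.330, 32.560]. RSS = √0.426425 = 0.653.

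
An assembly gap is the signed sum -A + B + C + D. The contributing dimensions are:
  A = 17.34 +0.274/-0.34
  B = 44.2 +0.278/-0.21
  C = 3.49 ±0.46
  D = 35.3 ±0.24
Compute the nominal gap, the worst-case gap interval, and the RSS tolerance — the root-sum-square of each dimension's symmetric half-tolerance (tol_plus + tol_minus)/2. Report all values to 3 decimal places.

nominal=65.650 wc=[64.466,66.968] rss=0.650

Stack each dimension's contribution:
  -A: nom -17.340 → Σnom=-17.340; wc +0.340/-0.274 → slack +0.340/-0.274; half-tol=0.307, Σhalf²=0.094249
  +B: nom +44.200 → Σnom=26.860; wc +0.278/-0.210 → slack +0.618/-0.484; half-tol=0.244, Σhalf²=0.153785
  +C: nom +3.490 → Σnom=30.350; wc +0.460/-0.460 → slack +1.078/-0.944; half-tol=0.460, Σhalf²=0.365385
  +D: nom +35.300 → Σnom=65.650; wc +0.240/-0.240 → slack +1.318/-1.184; half-tol=0.240, Σhalf²=0.422985
Nominal = 65.650. Worst-case = [65.650 - 1.184, 65.650 + 1.318] = [64.466, 66.968]. RSS = √0.422985 = 0.650.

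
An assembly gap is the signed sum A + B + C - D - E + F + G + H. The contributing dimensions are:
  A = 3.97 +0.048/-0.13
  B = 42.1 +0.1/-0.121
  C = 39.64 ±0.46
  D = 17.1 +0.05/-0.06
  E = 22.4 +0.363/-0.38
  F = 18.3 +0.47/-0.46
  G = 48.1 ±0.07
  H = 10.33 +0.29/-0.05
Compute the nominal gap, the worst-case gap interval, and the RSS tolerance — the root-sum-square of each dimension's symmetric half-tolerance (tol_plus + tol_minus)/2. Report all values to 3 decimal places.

nominal=122.940 wc=[121.236,124.818] rss=0.789

Stack each dimension's contribution:
  +A: nom +3.970 → Σnom=3.970; wc +0.048/-0.130 → slack +0.048/-0.130; half-tol=0.089, Σhalf²=0.007921
  +B: nom +42.100 → Σnom=46.070; wc +0.100/-0.121 → slack +0.148/-0.251; half-tol=0.111, Σhalf²=0.020131
  +C: nom +39.640 → Σnom=85.710; wc +0.460/-0.460 → slack +0.608/-0.711; half-tol=0.460, Σhalf²=0.231731
  -D: nom -17.100 → Σnom=68.610; wc +0.060/-0.050 → slack +0.668/-0.761; half-tol=0.055, Σhalf²=0.234756
  -E: nom -22.400 → Σnom=46.210; wc +0.380/-0.363 → slack +1.048/-1.124; half-tol=0.371, Σhalf²=0.372769
  +F: nom +18.300 → Σnom=64.510; wc +0.470/-0.460 → slack +1.518/-1.584; half-tol=0.465, Σhalf²=0.588993
  +G: nom +48.100 → Σnom=112.610; wc +0.070/-0.070 → slack +1.588/-1.654; half-tol=0.070, Σhalf²=0.593893
  +H: nom +10.330 → Σnom=122.940; wc +0.290/-0.050 → slack +1.878/-1.704; half-tol=0.170, Σhalf²=0.622793
Nominal = 122.940. Worst-case = [122.940 - 1.704, 122.940 + 1.878] = [121.236, 124.818]. RSS = √0.622793 = 0.789.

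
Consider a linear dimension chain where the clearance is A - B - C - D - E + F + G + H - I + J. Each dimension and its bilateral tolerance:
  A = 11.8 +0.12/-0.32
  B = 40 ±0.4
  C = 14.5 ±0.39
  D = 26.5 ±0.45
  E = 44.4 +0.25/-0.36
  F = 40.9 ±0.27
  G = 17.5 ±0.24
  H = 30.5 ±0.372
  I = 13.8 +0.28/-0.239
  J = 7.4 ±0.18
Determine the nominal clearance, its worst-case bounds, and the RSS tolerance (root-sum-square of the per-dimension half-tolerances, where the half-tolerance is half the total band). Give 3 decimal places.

nominal=-31.100 wc=[-34.252,-28.079] rss=1.012

Stack each dimension's contribution:
  +A: nom +11.800 → Σnom=11.800; wc +0.120/-0.320 → slack +0.120/-0.320; half-tol=0.220, Σhalf²=0.048400
  -B: nom -40.000 → Σnom=-28.200; wc +0.400/-0.400 → slack +0.520/-0.720; half-tol=0.400, Σhalf²=0.208400
  -C: nom -14.500 → Σnom=-42.700; wc +0.390/-0.390 → slack +0.910/-1.110; half-tol=0.390, Σhalf²=0.360500
  -D: nom -26.500 → Σnom=-69.200; wc +0.450/-0.450 → slack +1.360/-1.560; half-tol=0.450, Σhalf²=0.563000
  -E: nom -44.400 → Σnom=-113.600; wc +0.360/-0.250 → slack +1.720/-1.810; half-tol=0.305, Σhalf²=0.656025
  +F: nom +40.900 → Σnom=-72.700; wc +0.270/-0.270 → slack +1.990/-2.080; half-tol=0.270, Σhalf²=0.728925
  +G: nom +17.500 → Σnom=-55.200; wc +0.240/-0.240 → slack +2.230/-2.320; half-tol=0.240, Σhalf²=0.786525
  +H: nom +30.500 → Σnom=-24.700; wc +0.372/-0.372 → slack +2.602/-2.692; half-tol=0.372, Σhalf²=0.924909
  -I: nom -13.800 → Σnom=-38.500; wc +0.239/-0.280 → slack +2.841/-2.972; half-tol=0.260, Σhalf²=0.992249
  +J: nom +7.400 → Σnom=-31.100; wc +0.180/-0.180 → slack +3.021/-3.152; half-tol=0.180, Σhalf²=1.024649
Nominal = -31.100. Worst-case = [-31.100 - 3.152, -31.100 + 3.021] = [-34.252, -28.079]. RSS = √1.024649 = 1.012.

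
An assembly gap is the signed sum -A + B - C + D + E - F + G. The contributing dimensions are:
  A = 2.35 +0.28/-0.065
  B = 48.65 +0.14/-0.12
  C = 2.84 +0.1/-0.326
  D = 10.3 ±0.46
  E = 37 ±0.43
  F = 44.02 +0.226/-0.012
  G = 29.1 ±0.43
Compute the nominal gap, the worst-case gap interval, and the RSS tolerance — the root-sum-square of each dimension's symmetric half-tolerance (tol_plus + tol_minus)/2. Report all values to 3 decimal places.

nominal=75.840 wc=[73.794,77.703] rss=0.829

Stack each dimension's contribution:
  -A: nom -2.350 → Σnom=-2.350; wc +0.065/-0.280 → slack +0.065/-0.280; half-tol=0.173, Σhalf²=0.029756
  +B: nom +48.650 → Σnom=46.300; wc +0.140/-0.120 → slack +0.205/-0.400; half-tol=0.130, Σhalf²=0.046656
  -C: nom -2.840 → Σnom=43.460; wc +0.326/-0.100 → slack +0.531/-0.500; half-tol=0.213, Σhalf²=0.092025
  +D: nom +10.300 → Σnom=53.760; wc +0.460/-0.460 → slack +0.991/-0.960; half-tol=0.460, Σhalf²=0.303625
  +E: nom +37.000 → Σnom=90.760; wc +0.430/-0.430 → slack +1.421/-1.390; half-tol=0.430, Σhalf²=0.488525
  -F: nom -44.020 → Σnom=46.740; wc +0.012/-0.226 → slack +1.433/-1.616; half-tol=0.119, Σhalf²=0.502686
  +G: nom +29.100 → Σnom=75.840; wc +0.430/-0.430 → slack +1.863/-2.046; half-tol=0.430, Σhalf²=0.687586
Nominal = 75.840. Worst-case = [75.840 - 2.046, 75.840 + 1.863] = [73.794, 77.703]. RSS = √0.687586 = 0.829.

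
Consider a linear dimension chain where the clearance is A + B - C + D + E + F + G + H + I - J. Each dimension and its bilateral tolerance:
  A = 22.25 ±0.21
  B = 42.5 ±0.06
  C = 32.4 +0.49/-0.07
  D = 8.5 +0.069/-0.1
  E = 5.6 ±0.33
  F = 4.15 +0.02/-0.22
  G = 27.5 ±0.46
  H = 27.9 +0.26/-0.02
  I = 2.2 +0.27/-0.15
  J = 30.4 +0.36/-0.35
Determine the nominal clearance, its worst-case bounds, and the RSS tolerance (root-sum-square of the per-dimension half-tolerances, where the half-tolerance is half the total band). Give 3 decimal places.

Stack each dimension's contribution:
  +A: nom +22.250 → Σnom=22.250; wc +0.210/-0.210 → slack +0.210/-0.210; half-tol=0.210, Σhalf²=0.044100
  +B: nom +42.500 → Σnom=64.750; wc +0.060/-0.060 → slack +0.270/-0.270; half-tol=0.060, Σhalf²=0.047700
  -C: nom -32.400 → Σnom=32.350; wc +0.070/-0.490 → slack +0.340/-0.760; half-tol=0.280, Σhalf²=0.126100
  +D: nom +8.500 → Σnom=40.850; wc +0.069/-0.100 → slack +0.409/-0.860; half-tol=0.085, Σhalf²=0.133240
  +E: nom +5.600 → Σnom=46.450; wc +0.330/-0.330 → slack +0.739/-1.190; half-tol=0.330, Σhalf²=0.242140
  +F: nom +4.150 → Σnom=50.600; wc +0.020/-0.220 → slack +0.759/-1.410; half-tol=0.120, Σhalf²=0.256540
  +G: nom +27.500 → Σnom=78.100; wc +0.460/-0.460 → slack +1.219/-1.870; half-tol=0.460, Σhalf²=0.468140
  +H: nom +27.900 → Σnom=106.000; wc +0.260/-0.020 → slack +1.479/-1.890; half-tol=0.140, Σhalf²=0.487740
  +I: nom +2.200 → Σnom=108.200; wc +0.270/-0.150 → slack +1.749/-2.040; half-tol=0.210, Σhalf²=0.531840
  -J: nom -30.400 → Σnom=77.800; wc +0.350/-0.360 → slack +2.099/-2.400; half-tol=0.355, Σhalf²=0.657865
Nominal = 77.800. Worst-case = [77.800 - 2.400, 77.800 + 2.099] = [75.400, 79.899]. RSS = √0.657865 = 0.811.

nominal=77.800 wc=[75.400,79.899] rss=0.811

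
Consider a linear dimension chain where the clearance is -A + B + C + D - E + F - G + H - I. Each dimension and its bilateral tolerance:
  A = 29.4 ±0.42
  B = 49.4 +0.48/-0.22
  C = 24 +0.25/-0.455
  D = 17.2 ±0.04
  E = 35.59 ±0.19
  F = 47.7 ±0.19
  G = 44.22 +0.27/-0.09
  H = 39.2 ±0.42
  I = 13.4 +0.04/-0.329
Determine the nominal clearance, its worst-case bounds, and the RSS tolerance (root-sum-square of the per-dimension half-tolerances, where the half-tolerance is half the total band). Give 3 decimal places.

Stack each dimension's contribution:
  -A: nom -29.400 → Σnom=-29.400; wc +0.420/-0.420 → slack +0.420/-0.420; half-tol=0.420, Σhalf²=0.176400
  +B: nom +49.400 → Σnom=20.000; wc +0.480/-0.220 → slack +0.900/-0.640; half-tol=0.350, Σhalf²=0.298900
  +C: nom +24.000 → Σnom=44.000; wc +0.250/-0.455 → slack +1.150/-1.095; half-tol=0.353, Σhalf²=0.423156
  +D: nom +17.200 → Σnom=61.200; wc +0.040/-0.040 → slack +1.190/-1.135; half-tol=0.040, Σhalf²=0.424756
  -E: nom -35.590 → Σnom=25.610; wc +0.190/-0.190 → slack +1.380/-1.325; half-tol=0.190, Σhalf²=0.460856
  +F: nom +47.700 → Σnom=73.310; wc +0.190/-0.190 → slack +1.570/-1.515; half-tol=0.190, Σhalf²=0.496956
  -G: nom -44.220 → Σnom=29.090; wc +0.090/-0.270 → slack +1.660/-1.785; half-tol=0.180, Σhalf²=0.529356
  +H: nom +39.200 → Σnom=68.290; wc +0.420/-0.420 → slack +2.080/-2.205; half-tol=0.420, Σhalf²=0.705756
  -I: nom -13.400 → Σnom=54.890; wc +0.329/-0.040 → slack +2.409/-2.245; half-tol=0.184, Σhalf²=0.739796
Nominal = 54.890. Worst-case = [54.890 - 2.245, 54.890 + 2.409] = [52.645, 57.299]. RSS = √0.739796 = 0.860.

nominal=54.890 wc=[52.645,57.299] rss=0.860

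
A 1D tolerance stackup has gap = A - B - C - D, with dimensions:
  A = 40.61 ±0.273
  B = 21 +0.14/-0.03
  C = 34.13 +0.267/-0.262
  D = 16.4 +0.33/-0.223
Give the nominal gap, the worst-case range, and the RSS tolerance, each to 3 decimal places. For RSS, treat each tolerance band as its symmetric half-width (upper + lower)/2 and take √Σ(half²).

nominal=-30.920 wc=[-31.930,-30.132] rss=0.478

Stack each dimension's contribution:
  +A: nom +40.610 → Σnom=40.610; wc +0.273/-0.273 → slack +0.273/-0.273; half-tol=0.273, Σhalf²=0.074529
  -B: nom -21.000 → Σnom=19.610; wc +0.030/-0.140 → slack +0.303/-0.413; half-tol=0.085, Σhalf²=0.081754
  -C: nom -34.130 → Σnom=-14.520; wc +0.262/-0.267 → slack +0.565/-0.680; half-tol=0.265, Σhalf²=0.151714
  -D: nom -16.400 → Σnom=-30.920; wc +0.223/-0.330 → slack +0.788/-1.010; half-tol=0.277, Σhalf²=0.228166
Nominal = -30.920. Worst-case = [-30.920 - 1.010, -30.920 + 0.788] = [-31.930, -30.132]. RSS = √0.228166 = 0.478.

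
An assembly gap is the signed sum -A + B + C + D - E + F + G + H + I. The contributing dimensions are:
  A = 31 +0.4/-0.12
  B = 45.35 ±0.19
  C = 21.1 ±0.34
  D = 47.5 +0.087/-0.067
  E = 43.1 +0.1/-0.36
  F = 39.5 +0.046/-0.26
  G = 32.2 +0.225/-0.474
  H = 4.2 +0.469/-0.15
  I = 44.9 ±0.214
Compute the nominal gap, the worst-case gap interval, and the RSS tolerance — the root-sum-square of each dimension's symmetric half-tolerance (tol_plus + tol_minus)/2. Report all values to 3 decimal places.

nominal=160.650 wc=[158.455,162.701] rss=0.752

Stack each dimension's contribution:
  -A: nom -31.000 → Σnom=-31.000; wc +0.120/-0.400 → slack +0.120/-0.400; half-tol=0.260, Σhalf²=0.067600
  +B: nom +45.350 → Σnom=14.350; wc +0.190/-0.190 → slack +0.310/-0.590; half-tol=0.190, Σhalf²=0.103700
  +C: nom +21.100 → Σnom=35.450; wc +0.340/-0.340 → slack +0.650/-0.930; half-tol=0.340, Σhalf²=0.219300
  +D: nom +47.500 → Σnom=82.950; wc +0.087/-0.067 → slack +0.737/-0.997; half-tol=0.077, Σhalf²=0.225229
  -E: nom -43.100 → Σnom=39.850; wc +0.360/-0.100 → slack +1.097/-1.097; half-tol=0.230, Σhalf²=0.278129
  +F: nom +39.500 → Σnom=79.350; wc +0.046/-0.260 → slack +1.143/-1.357; half-tol=0.153, Σhalf²=0.301538
  +G: nom +32.200 → Σnom=111.550; wc +0.225/-0.474 → slack +1.368/-1.831; half-tol=0.349, Σhalf²=0.423688
  +H: nom +4.200 → Σnom=115.750; wc +0.469/-0.150 → slack +1.837/-1.981; half-tol=0.309, Σhalf²=0.519478
  +I: nom +44.900 → Σnom=160.650; wc +0.214/-0.214 → slack +2.051/-2.195; half-tol=0.214, Σhalf²=0.565274
Nominal = 160.650. Worst-case = [160.650 - 2.195, 160.650 + 2.051] = [158.455, 162.701]. RSS = √0.565274 = 0.752.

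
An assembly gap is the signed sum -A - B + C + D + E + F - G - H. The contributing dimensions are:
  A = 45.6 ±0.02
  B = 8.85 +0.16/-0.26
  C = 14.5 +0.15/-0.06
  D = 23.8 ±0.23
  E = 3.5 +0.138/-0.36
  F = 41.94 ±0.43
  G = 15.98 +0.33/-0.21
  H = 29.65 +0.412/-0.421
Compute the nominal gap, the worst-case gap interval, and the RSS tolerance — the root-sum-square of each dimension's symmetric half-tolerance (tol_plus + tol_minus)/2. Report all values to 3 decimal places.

nominal=-16.340 wc=[-18.342,-14.481] rss=0.776

Stack each dimension's contribution:
  -A: nom -45.600 → Σnom=-45.600; wc +0.020/-0.020 → slack +0.020/-0.020; half-tol=0.020, Σhalf²=0.000400
  -B: nom -8.850 → Σnom=-54.450; wc +0.260/-0.160 → slack +0.280/-0.180; half-tol=0.210, Σhalf²=0.044500
  +C: nom +14.500 → Σnom=-39.950; wc +0.150/-0.060 → slack +0.430/-0.240; half-tol=0.105, Σhalf²=0.055525
  +D: nom +23.800 → Σnom=-16.150; wc +0.230/-0.230 → slack +0.660/-0.470; half-tol=0.230, Σhalf²=0.108425
  +E: nom +3.500 → Σnom=-12.650; wc +0.138/-0.360 → slack +0.798/-0.830; half-tol=0.249, Σhalf²=0.170426
  +F: nom +41.940 → Σnom=29.290; wc +0.430/-0.430 → slack +1.228/-1.260; half-tol=0.430, Σhalf²=0.355326
  -G: nom -15.980 → Σnom=13.310; wc +0.210/-0.330 → slack +1.438/-1.590; half-tol=0.270, Σhalf²=0.428226
  -H: nom -29.650 → Σnom=-16.340; wc +0.421/-0.412 → slack +1.859/-2.002; half-tol=0.416, Σhalf²=0.601698
Nominal = -16.340. Worst-case = [-16.340 - 2.002, -16.340 + 1.859] = [-18.342, -14.481]. RSS = √0.601698 = 0.776.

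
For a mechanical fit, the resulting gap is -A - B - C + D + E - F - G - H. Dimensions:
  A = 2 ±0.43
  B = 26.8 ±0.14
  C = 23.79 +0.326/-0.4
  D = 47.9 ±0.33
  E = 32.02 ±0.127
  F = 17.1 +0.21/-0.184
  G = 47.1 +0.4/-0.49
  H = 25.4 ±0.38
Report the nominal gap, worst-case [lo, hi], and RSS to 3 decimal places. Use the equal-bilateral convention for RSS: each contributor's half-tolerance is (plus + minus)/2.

Stack each dimension's contribution:
  -A: nom -2.000 → Σnom=-2.000; wc +0.430/-0.430 → slack +0.430/-0.430; half-tol=0.430, Σhalf²=0.184900
  -B: nom -26.800 → Σnom=-28.800; wc +0.140/-0.140 → slack +0.570/-0.570; half-tol=0.140, Σhalf²=0.204500
  -C: nom -23.790 → Σnom=-52.590; wc +0.400/-0.326 → slack +0.970/-0.896; half-tol=0.363, Σhalf²=0.336269
  +D: nom +47.900 → Σnom=-4.690; wc +0.330/-0.330 → slack +1.300/-1.226; half-tol=0.330, Σhalf²=0.445169
  +E: nom +32.020 → Σnom=27.330; wc +0.127/-0.127 → slack +1.427/-1.353; half-tol=0.127, Σhalf²=0.461298
  -F: nom -17.100 → Σnom=10.230; wc +0.184/-0.210 → slack +1.611/-1.563; half-tol=0.197, Σhalf²=0.500107
  -G: nom -47.100 → Σnom=-36.870; wc +0.490/-0.400 → slack +2.101/-1.963; half-tol=0.445, Σhalf²=0.698132
  -H: nom -25.400 → Σnom=-62.270; wc +0.380/-0.380 → slack +2.481/-2.343; half-tol=0.380, Σhalf²=0.842532
Nominal = -62.270. Worst-case = [-62.270 - 2.343, -62.270 + 2.481] = [-64.613, -59.789]. RSS = √0.842532 = 0.918.

nominal=-62.270 wc=[-64.613,-59.789] rss=0.918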